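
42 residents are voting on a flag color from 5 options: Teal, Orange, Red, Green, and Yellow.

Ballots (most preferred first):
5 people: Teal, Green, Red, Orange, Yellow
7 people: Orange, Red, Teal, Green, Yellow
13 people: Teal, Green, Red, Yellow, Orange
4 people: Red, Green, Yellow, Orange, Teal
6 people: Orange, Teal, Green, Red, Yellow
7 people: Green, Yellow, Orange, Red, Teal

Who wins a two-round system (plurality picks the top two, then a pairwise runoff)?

Round 1 first-place votes: Teal 18, Orange 13, Red 4, Green 7, Yellow 0. Teal and Orange advance.
Runoff: Teal is ranked above Orange on 18 ballots, Orange above Teal on 24.

Orange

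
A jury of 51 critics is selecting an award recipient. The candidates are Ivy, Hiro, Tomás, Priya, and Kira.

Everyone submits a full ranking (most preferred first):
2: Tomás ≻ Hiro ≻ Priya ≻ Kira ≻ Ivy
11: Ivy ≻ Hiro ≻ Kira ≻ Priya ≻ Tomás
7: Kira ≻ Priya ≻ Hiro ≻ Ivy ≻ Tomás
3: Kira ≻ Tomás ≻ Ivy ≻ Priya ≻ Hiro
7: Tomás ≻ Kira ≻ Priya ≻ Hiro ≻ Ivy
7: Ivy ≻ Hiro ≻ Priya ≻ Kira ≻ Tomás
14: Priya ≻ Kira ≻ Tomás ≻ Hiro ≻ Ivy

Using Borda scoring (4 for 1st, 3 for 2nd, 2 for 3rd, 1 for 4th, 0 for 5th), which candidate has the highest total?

Ivy: 2×0 + 11×4 + 7×1 + 3×2 + 7×0 + 7×4 + 14×0 = 85
Hiro: 2×3 + 11×3 + 7×2 + 3×0 + 7×1 + 7×3 + 14×1 = 95
Tomás: 2×4 + 11×0 + 7×0 + 3×3 + 7×4 + 7×0 + 14×2 = 73
Priya: 2×2 + 11×1 + 7×3 + 3×1 + 7×2 + 7×2 + 14×4 = 123
Kira: 2×1 + 11×2 + 7×4 + 3×4 + 7×3 + 7×1 + 14×3 = 134

Kira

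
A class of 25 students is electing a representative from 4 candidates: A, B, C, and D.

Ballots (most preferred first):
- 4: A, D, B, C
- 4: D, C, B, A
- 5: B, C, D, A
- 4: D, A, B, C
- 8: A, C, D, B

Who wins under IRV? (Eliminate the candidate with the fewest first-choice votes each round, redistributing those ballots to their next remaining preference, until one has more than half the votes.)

D

Round 1: A 12, B 5, C 0, D 8. C eliminated.
Round 2: A 12, B 5, D 8. B eliminated.
Round 3: A 12, D 13. D has a majority (≥13).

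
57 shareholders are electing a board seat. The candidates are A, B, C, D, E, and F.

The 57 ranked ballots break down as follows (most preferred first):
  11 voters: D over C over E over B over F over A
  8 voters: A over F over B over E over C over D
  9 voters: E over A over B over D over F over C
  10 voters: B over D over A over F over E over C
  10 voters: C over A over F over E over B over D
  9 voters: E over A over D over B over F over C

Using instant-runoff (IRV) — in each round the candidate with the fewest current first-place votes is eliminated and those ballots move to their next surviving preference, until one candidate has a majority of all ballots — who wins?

Round 1: A 8, B 10, C 10, D 11, E 18, F 0. F eliminated.
Round 2: A 8, B 10, C 10, D 11, E 18. A eliminated.
Round 3: B 18, C 10, D 11, E 18. C eliminated.
Round 4: B 18, D 11, E 28. D eliminated.
Round 5: B 18, E 39. E has a majority (≥29).

E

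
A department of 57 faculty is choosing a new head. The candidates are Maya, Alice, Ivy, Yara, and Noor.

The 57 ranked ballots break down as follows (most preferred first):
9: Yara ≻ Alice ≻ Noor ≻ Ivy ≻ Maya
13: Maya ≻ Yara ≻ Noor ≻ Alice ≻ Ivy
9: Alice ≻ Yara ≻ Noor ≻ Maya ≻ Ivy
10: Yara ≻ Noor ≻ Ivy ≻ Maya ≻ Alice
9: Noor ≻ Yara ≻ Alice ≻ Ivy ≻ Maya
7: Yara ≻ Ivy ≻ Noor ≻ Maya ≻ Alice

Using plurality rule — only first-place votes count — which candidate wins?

First-place votes: Maya 13, Alice 9, Ivy 0, Yara 26, Noor 9.

Yara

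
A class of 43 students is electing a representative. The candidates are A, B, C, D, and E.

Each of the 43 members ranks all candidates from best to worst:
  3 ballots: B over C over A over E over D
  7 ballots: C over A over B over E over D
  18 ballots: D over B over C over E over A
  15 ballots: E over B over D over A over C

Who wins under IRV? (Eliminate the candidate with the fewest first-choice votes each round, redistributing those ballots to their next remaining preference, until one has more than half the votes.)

E

Round 1: A 0, B 3, C 7, D 18, E 15. A eliminated.
Round 2: B 3, C 7, D 18, E 15. B eliminated.
Round 3: C 10, D 18, E 15. C eliminated.
Round 4: D 18, E 25. E has a majority (≥22).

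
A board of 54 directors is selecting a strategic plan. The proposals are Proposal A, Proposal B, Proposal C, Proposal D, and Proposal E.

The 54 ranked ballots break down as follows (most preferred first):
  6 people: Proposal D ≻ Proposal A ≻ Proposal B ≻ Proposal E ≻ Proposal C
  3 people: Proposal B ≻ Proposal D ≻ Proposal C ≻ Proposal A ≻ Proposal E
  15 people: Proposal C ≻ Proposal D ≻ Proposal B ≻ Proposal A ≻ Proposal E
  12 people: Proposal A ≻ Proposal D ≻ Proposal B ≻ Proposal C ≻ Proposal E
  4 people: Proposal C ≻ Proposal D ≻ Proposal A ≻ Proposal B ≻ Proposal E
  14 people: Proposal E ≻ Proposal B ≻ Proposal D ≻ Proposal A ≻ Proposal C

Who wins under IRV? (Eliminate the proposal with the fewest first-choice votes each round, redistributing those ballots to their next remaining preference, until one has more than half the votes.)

Round 1: Proposal A 12, Proposal B 3, Proposal C 19, Proposal D 6, Proposal E 14. Proposal B eliminated.
Round 2: Proposal A 12, Proposal C 19, Proposal D 9, Proposal E 14. Proposal D eliminated.
Round 3: Proposal A 18, Proposal C 22, Proposal E 14. Proposal E eliminated.
Round 4: Proposal A 32, Proposal C 22. Proposal A has a majority (≥28).

Proposal A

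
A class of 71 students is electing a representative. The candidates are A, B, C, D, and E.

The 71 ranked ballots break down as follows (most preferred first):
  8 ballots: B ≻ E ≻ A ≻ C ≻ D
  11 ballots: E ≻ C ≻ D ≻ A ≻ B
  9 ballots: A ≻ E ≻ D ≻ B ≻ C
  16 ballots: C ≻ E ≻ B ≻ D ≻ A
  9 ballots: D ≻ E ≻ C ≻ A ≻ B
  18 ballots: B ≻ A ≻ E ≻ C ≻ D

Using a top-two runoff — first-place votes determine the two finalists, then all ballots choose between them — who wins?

C

Round 1 first-place votes: A 9, B 26, C 16, D 9, E 11. B and C advance.
Runoff: B is ranked above C on 35 ballots, C above B on 36.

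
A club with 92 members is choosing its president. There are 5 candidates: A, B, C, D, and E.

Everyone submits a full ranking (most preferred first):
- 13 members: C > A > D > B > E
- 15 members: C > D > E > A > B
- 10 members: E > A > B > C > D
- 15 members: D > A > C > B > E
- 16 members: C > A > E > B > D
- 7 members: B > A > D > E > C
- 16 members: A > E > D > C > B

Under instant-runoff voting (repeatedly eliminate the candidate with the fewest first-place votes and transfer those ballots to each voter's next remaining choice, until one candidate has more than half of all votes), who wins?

A

Round 1: A 16, B 7, C 44, D 15, E 10. B eliminated.
Round 2: A 23, C 44, D 15, E 10. E eliminated.
Round 3: A 33, C 44, D 15. D eliminated.
Round 4: A 48, C 44. A has a majority (≥47).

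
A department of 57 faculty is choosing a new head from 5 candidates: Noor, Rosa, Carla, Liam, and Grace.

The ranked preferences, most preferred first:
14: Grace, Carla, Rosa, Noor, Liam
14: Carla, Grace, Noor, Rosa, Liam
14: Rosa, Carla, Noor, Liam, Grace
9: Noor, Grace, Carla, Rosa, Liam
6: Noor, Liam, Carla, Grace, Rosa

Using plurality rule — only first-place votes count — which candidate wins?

Noor

First-place votes: Noor 15, Rosa 14, Carla 14, Liam 0, Grace 14.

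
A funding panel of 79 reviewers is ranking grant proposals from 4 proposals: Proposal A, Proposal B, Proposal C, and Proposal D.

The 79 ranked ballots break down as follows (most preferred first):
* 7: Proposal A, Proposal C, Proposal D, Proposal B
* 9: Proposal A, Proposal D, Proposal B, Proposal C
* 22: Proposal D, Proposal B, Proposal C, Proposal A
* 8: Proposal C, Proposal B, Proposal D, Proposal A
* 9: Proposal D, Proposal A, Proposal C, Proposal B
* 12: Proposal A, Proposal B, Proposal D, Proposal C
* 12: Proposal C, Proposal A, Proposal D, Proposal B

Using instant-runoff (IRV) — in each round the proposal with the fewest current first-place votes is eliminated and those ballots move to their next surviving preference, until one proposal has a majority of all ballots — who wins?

Round 1: Proposal A 28, Proposal B 0, Proposal C 20, Proposal D 31. Proposal B eliminated.
Round 2: Proposal A 28, Proposal C 20, Proposal D 31. Proposal C eliminated.
Round 3: Proposal A 40, Proposal D 39. Proposal A has a majority (≥40).

Proposal A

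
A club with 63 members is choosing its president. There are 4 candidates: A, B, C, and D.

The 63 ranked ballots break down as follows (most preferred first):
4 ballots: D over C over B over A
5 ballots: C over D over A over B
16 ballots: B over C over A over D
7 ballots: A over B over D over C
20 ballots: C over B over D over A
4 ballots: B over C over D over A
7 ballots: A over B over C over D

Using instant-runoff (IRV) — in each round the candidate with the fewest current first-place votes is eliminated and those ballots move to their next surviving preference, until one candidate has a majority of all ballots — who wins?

Round 1: A 14, B 20, C 25, D 4. D eliminated.
Round 2: A 14, B 20, C 29. A eliminated.
Round 3: B 34, C 29. B has a majority (≥32).

B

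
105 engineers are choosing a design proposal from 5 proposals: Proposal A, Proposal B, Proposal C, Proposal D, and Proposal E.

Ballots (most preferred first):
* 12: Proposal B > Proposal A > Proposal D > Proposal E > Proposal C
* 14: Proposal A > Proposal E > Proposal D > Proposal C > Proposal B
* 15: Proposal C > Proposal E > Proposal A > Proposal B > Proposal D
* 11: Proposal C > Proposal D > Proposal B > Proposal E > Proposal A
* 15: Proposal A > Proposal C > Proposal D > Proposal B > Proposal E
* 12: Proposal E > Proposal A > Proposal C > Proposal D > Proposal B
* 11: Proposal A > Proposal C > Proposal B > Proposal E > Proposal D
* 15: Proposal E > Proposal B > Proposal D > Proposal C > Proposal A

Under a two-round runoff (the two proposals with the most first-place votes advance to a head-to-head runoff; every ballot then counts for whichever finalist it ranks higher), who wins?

Round 1 first-place votes: Proposal A 40, Proposal B 12, Proposal C 26, Proposal D 0, Proposal E 27. Proposal A and Proposal E advance.
Runoff: Proposal A is ranked above Proposal E on 52 ballots, Proposal E above Proposal A on 53.

Proposal E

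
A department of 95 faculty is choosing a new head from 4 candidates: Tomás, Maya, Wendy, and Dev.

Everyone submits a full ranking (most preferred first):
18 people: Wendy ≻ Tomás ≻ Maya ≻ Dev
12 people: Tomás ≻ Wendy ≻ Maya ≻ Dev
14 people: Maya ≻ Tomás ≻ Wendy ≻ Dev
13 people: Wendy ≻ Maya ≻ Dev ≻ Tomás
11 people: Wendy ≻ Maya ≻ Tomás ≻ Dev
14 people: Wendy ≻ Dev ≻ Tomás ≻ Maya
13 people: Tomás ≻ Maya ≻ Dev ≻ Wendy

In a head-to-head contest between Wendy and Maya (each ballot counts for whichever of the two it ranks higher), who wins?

Wendy

Wendy is ranked above Maya on 68 ballots; Maya above Wendy on 27.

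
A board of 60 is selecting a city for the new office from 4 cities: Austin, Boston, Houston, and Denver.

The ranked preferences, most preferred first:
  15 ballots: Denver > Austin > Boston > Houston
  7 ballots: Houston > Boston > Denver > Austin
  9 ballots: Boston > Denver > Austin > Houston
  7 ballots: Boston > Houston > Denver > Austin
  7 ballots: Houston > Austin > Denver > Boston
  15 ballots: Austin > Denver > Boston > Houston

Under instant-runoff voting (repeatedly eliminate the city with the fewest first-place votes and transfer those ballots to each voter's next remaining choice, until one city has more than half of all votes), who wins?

Austin

Round 1: Austin 15, Boston 16, Houston 14, Denver 15. Houston eliminated.
Round 2: Austin 22, Boston 23, Denver 15. Denver eliminated.
Round 3: Austin 37, Boston 23. Austin has a majority (≥31).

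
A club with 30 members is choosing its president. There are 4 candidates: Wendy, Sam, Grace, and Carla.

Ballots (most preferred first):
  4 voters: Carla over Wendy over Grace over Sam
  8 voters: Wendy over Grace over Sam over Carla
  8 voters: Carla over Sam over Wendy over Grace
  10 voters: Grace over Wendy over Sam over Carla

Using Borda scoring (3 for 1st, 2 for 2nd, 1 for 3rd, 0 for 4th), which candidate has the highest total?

Wendy

Wendy: 4×2 + 8×3 + 8×1 + 10×2 = 60
Sam: 4×0 + 8×1 + 8×2 + 10×1 = 34
Grace: 4×1 + 8×2 + 8×0 + 10×3 = 50
Carla: 4×3 + 8×0 + 8×3 + 10×0 = 36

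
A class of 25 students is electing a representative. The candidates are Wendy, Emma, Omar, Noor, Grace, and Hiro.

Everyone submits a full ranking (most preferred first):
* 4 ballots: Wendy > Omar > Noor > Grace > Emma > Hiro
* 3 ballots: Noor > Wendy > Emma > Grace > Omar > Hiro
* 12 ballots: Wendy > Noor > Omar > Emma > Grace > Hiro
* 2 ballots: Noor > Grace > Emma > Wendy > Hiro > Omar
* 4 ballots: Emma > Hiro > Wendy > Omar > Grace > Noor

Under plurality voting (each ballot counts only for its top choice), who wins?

Wendy

First-place votes: Wendy 16, Emma 4, Omar 0, Noor 5, Grace 0, Hiro 0.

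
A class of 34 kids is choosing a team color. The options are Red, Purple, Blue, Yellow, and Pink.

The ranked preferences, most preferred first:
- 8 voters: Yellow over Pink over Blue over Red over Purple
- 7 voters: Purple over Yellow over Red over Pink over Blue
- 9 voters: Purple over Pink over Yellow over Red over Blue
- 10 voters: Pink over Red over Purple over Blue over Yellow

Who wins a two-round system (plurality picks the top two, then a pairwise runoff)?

Pink

Round 1 first-place votes: Red 0, Purple 16, Blue 0, Yellow 8, Pink 10. Purple and Pink advance.
Runoff: Purple is ranked above Pink on 16 ballots, Pink above Purple on 18.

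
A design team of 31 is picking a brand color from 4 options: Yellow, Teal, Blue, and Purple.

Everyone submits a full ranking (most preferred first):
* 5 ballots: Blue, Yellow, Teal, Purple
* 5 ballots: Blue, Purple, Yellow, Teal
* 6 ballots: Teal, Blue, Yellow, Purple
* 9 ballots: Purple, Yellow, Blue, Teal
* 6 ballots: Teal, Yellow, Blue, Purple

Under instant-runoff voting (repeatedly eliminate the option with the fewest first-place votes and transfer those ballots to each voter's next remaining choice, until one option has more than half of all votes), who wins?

Blue

Round 1: Yellow 0, Teal 12, Blue 10, Purple 9. Yellow eliminated.
Round 2: Teal 12, Blue 10, Purple 9. Purple eliminated.
Round 3: Teal 12, Blue 19. Blue has a majority (≥16).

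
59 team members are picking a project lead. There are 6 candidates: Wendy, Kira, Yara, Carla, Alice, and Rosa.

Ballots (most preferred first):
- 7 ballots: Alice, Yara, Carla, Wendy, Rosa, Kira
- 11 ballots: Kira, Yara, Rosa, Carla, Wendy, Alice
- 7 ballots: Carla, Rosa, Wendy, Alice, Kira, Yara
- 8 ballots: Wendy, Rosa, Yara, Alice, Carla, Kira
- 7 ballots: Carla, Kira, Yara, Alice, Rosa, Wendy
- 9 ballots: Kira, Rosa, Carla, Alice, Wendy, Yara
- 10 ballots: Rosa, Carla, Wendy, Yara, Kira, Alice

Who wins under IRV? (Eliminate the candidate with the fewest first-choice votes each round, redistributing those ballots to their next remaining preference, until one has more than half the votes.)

Carla

Round 1: Wendy 8, Kira 20, Yara 0, Carla 14, Alice 7, Rosa 10. Yara eliminated.
Round 2: Wendy 8, Kira 20, Carla 14, Alice 7, Rosa 10. Alice eliminated.
Round 3: Wendy 8, Kira 20, Carla 21, Rosa 10. Wendy eliminated.
Round 4: Kira 20, Carla 21, Rosa 18. Rosa eliminated.
Round 5: Kira 20, Carla 39. Carla has a majority (≥30).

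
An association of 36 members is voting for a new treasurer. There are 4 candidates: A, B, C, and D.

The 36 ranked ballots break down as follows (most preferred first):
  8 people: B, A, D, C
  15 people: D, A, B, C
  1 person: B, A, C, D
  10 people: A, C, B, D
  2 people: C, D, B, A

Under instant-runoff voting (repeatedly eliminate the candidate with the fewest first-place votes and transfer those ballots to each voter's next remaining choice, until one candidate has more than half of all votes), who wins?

Round 1: A 10, B 9, C 2, D 15. C eliminated.
Round 2: A 10, B 9, D 17. B eliminated.
Round 3: A 19, D 17. A has a majority (≥19).

A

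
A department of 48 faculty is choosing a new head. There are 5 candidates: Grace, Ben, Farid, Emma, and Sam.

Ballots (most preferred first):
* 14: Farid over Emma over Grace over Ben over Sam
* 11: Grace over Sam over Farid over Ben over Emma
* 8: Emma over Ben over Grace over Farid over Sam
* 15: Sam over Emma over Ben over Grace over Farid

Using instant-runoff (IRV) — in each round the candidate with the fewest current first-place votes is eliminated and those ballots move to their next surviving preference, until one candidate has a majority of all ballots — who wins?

Round 1: Grace 11, Ben 0, Farid 14, Emma 8, Sam 15. Ben eliminated.
Round 2: Grace 11, Farid 14, Emma 8, Sam 15. Emma eliminated.
Round 3: Grace 19, Farid 14, Sam 15. Farid eliminated.
Round 4: Grace 33, Sam 15. Grace has a majority (≥25).

Grace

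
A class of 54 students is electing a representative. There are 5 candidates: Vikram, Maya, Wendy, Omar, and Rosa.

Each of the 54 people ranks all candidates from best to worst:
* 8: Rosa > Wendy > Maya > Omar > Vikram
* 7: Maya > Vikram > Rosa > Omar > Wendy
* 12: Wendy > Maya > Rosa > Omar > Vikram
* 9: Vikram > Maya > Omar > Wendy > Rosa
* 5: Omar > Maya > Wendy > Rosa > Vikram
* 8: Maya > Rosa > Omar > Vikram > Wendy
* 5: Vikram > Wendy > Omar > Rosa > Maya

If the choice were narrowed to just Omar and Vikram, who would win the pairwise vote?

Omar

Omar is ranked above Vikram on 33 ballots; Vikram above Omar on 21.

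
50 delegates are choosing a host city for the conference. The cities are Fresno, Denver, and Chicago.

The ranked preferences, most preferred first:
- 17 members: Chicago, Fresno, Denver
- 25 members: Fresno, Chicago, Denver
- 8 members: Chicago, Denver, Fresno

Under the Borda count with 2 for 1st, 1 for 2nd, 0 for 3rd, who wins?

Chicago

Fresno: 17×1 + 25×2 + 8×0 = 67
Denver: 17×0 + 25×0 + 8×1 = 8
Chicago: 17×2 + 25×1 + 8×2 = 75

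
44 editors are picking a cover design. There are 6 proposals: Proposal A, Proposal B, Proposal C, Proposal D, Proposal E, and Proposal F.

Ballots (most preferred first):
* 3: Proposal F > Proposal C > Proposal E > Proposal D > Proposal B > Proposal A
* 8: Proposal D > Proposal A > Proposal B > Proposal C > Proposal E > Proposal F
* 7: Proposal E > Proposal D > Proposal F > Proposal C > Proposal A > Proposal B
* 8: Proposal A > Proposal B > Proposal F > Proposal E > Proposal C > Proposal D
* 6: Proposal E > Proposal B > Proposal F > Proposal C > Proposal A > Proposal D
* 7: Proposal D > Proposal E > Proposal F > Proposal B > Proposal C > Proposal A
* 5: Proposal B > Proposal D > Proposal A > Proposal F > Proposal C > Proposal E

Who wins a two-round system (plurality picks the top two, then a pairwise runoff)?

Proposal E

Round 1 first-place votes: Proposal A 8, Proposal B 5, Proposal C 0, Proposal D 15, Proposal E 13, Proposal F 3. Proposal D and Proposal E advance.
Runoff: Proposal D is ranked above Proposal E on 20 ballots, Proposal E above Proposal D on 24.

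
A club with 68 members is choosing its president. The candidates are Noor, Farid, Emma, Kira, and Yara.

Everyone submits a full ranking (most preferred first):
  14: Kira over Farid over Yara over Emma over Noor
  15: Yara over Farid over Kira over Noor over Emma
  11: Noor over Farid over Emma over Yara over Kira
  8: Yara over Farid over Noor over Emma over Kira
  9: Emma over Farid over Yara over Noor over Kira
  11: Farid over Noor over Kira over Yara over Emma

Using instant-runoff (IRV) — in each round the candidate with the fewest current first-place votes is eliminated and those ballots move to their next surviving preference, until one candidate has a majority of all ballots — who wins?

Round 1: Noor 11, Farid 11, Emma 9, Kira 14, Yara 23. Emma eliminated.
Round 2: Noor 11, Farid 20, Kira 14, Yara 23. Noor eliminated.
Round 3: Farid 31, Kira 14, Yara 23. Kira eliminated.
Round 4: Farid 45, Yara 23. Farid has a majority (≥35).

Farid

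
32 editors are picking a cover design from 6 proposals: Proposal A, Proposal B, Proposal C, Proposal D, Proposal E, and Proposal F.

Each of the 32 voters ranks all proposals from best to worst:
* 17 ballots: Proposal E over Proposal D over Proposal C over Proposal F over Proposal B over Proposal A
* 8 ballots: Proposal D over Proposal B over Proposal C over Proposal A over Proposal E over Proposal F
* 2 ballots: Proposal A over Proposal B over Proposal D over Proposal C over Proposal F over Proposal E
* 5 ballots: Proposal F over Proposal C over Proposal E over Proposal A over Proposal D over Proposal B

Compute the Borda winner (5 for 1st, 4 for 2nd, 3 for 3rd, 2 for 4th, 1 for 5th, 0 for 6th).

Proposal A: 17×0 + 8×2 + 2×5 + 5×2 = 36
Proposal B: 17×1 + 8×4 + 2×4 + 5×0 = 57
Proposal C: 17×3 + 8×3 + 2×2 + 5×4 = 99
Proposal D: 17×4 + 8×5 + 2×3 + 5×1 = 119
Proposal E: 17×5 + 8×1 + 2×0 + 5×3 = 108
Proposal F: 17×2 + 8×0 + 2×1 + 5×5 = 61

Proposal D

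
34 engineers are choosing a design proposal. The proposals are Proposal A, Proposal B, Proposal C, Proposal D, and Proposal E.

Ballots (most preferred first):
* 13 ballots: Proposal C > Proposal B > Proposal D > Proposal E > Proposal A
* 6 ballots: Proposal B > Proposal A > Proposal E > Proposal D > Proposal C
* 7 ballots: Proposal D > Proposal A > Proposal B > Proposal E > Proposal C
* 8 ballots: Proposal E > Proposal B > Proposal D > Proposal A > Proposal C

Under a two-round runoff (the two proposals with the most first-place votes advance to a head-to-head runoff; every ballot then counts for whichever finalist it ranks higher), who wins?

Proposal E

Round 1 first-place votes: Proposal A 0, Proposal B 6, Proposal C 13, Proposal D 7, Proposal E 8. Proposal C and Proposal E advance.
Runoff: Proposal C is ranked above Proposal E on 13 ballots, Proposal E above Proposal C on 21.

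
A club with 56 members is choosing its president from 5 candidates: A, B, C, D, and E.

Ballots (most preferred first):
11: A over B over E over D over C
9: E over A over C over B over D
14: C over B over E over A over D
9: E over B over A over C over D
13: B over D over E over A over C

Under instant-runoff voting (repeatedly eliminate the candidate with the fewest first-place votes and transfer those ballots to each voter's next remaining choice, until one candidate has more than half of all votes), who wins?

Round 1: A 11, B 13, C 14, D 0, E 18. D eliminated.
Round 2: A 11, B 13, C 14, E 18. A eliminated.
Round 3: B 24, C 14, E 18. C eliminated.
Round 4: B 38, E 18. B has a majority (≥29).

B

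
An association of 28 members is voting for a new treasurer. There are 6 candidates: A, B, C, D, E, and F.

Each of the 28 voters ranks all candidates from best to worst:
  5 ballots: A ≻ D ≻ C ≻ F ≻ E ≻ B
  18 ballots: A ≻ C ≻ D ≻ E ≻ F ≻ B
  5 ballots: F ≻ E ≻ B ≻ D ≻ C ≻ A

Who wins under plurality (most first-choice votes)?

A

First-place votes: A 23, B 0, C 0, D 0, E 0, F 5.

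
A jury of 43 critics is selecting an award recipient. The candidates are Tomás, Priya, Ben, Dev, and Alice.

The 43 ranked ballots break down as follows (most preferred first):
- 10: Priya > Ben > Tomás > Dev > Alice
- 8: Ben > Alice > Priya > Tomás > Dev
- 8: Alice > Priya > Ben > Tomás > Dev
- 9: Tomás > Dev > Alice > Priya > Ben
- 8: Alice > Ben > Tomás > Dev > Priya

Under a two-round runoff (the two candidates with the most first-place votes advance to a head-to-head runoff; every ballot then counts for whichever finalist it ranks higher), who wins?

Round 1 first-place votes: Tomás 9, Priya 10, Ben 8, Dev 0, Alice 16. Alice and Priya advance.
Runoff: Alice is ranked above Priya on 33 ballots, Priya above Alice on 10.

Alice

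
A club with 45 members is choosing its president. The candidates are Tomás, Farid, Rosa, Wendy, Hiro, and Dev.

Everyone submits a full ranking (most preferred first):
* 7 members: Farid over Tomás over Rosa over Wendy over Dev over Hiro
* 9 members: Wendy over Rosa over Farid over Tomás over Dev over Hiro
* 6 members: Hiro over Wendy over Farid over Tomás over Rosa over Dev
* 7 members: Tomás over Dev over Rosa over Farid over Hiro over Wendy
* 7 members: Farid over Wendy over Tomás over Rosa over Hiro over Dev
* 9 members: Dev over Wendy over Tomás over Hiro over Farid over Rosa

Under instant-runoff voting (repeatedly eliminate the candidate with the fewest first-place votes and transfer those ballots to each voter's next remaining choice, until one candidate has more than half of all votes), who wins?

Wendy

Round 1: Tomás 7, Farid 14, Rosa 0, Wendy 9, Hiro 6, Dev 9. Rosa eliminated.
Round 2: Tomás 7, Farid 14, Wendy 9, Hiro 6, Dev 9. Hiro eliminated.
Round 3: Tomás 7, Farid 14, Wendy 15, Dev 9. Tomás eliminated.
Round 4: Farid 14, Wendy 15, Dev 16. Farid eliminated.
Round 5: Wendy 29, Dev 16. Wendy has a majority (≥23).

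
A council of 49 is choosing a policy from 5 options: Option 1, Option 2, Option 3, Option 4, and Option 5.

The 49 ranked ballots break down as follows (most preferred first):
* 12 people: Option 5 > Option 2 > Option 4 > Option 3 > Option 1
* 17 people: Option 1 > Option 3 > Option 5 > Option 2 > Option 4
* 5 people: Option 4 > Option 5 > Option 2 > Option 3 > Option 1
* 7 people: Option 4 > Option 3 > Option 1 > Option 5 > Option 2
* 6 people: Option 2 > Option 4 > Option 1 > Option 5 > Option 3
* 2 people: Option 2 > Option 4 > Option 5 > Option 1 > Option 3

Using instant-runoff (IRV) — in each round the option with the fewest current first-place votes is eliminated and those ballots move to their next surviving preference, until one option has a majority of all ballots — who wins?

Round 1: Option 1 17, Option 2 8, Option 3 0, Option 4 12, Option 5 12. Option 3 eliminated.
Round 2: Option 1 17, Option 2 8, Option 4 12, Option 5 12. Option 2 eliminated.
Round 3: Option 1 17, Option 4 20, Option 5 12. Option 5 eliminated.
Round 4: Option 1 17, Option 4 32. Option 4 has a majority (≥25).

Option 4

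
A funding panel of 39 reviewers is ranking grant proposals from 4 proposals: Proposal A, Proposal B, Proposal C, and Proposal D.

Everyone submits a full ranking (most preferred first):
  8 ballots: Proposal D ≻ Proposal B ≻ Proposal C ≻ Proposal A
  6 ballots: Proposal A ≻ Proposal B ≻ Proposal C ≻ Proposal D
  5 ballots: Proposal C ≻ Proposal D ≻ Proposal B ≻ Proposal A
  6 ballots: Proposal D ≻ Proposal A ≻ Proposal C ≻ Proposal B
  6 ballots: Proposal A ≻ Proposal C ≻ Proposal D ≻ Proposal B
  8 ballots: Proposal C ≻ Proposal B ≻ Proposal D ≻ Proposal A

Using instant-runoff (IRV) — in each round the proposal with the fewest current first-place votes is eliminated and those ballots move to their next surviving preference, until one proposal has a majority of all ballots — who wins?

Proposal C

Round 1: Proposal A 12, Proposal B 0, Proposal C 13, Proposal D 14. Proposal B eliminated.
Round 2: Proposal A 12, Proposal C 13, Proposal D 14. Proposal A eliminated.
Round 3: Proposal C 25, Proposal D 14. Proposal C has a majority (≥20).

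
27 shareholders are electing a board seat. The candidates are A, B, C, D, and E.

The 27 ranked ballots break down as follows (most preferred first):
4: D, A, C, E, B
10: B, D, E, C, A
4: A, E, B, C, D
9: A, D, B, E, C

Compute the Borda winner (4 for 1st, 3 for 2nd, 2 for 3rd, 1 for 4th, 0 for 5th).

D

A: 4×3 + 10×0 + 4×4 + 9×4 = 64
B: 4×0 + 10×4 + 4×2 + 9×2 = 66
C: 4×2 + 10×1 + 4×1 + 9×0 = 22
D: 4×4 + 10×3 + 4×0 + 9×3 = 73
E: 4×1 + 10×2 + 4×3 + 9×1 = 45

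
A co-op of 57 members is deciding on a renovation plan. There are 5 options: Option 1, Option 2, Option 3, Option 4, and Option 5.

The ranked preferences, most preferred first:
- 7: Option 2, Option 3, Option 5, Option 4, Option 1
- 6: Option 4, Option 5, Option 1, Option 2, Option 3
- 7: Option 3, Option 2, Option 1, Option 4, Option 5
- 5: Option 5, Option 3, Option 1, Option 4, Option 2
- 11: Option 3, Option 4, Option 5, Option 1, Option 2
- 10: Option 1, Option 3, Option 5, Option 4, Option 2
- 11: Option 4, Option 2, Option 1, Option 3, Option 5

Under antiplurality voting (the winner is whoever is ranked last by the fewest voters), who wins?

Last-place votes: Option 1 7, Option 2 26, Option 3 6, Option 4 0, Option 5 18.

Option 4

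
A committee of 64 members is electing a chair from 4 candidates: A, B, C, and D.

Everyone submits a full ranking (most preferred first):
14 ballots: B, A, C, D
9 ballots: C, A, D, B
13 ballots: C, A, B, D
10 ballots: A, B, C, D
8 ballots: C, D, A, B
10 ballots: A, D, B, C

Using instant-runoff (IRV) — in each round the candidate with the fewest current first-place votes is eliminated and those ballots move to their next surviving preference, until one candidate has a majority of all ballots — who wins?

Round 1: A 20, B 14, C 30, D 0. D eliminated.
Round 2: A 20, B 14, C 30. B eliminated.
Round 3: A 34, C 30. A has a majority (≥33).

A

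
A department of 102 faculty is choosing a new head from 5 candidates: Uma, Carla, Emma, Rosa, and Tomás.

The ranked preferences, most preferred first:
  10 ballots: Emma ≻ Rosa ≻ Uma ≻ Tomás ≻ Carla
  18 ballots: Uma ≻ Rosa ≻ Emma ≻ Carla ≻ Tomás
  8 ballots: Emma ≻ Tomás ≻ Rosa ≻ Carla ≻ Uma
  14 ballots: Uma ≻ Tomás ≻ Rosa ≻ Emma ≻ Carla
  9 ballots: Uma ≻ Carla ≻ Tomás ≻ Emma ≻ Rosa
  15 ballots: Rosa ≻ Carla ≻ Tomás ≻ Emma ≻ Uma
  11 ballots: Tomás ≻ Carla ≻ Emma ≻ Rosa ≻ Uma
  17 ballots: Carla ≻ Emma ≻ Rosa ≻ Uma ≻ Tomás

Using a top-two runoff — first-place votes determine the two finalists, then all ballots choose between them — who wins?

Emma

Round 1 first-place votes: Uma 41, Carla 17, Emma 18, Rosa 15, Tomás 11. Uma and Emma advance.
Runoff: Uma is ranked above Emma on 41 ballots, Emma above Uma on 61.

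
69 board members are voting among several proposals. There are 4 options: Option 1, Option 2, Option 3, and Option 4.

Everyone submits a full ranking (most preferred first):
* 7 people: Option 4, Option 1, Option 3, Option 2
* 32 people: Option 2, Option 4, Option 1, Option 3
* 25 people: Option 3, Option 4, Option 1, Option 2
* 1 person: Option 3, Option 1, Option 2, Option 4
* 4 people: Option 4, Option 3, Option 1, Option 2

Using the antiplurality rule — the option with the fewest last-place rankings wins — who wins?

Last-place votes: Option 1 0, Option 2 36, Option 3 32, Option 4 1.

Option 1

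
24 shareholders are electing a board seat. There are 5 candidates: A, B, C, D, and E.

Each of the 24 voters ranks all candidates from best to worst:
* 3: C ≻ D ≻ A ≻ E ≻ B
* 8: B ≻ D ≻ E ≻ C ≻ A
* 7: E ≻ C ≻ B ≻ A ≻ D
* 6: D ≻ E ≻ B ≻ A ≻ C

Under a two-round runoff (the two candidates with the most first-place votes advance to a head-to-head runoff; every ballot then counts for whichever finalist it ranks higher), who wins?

E

Round 1 first-place votes: A 0, B 8, C 3, D 6, E 7. B and E advance.
Runoff: B is ranked above E on 8 ballots, E above B on 16.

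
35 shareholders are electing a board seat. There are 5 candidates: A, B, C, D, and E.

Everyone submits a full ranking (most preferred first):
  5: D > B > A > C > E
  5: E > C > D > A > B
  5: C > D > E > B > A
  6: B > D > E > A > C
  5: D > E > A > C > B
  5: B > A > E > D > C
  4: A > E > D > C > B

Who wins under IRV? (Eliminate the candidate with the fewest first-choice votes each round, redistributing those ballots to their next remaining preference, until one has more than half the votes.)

D

Round 1: A 4, B 11, C 5, D 10, E 5. A eliminated.
Round 2: B 11, C 5, D 10, E 9. C eliminated.
Round 3: B 11, D 15, E 9. E eliminated.
Round 4: B 11, D 24. D has a majority (≥18).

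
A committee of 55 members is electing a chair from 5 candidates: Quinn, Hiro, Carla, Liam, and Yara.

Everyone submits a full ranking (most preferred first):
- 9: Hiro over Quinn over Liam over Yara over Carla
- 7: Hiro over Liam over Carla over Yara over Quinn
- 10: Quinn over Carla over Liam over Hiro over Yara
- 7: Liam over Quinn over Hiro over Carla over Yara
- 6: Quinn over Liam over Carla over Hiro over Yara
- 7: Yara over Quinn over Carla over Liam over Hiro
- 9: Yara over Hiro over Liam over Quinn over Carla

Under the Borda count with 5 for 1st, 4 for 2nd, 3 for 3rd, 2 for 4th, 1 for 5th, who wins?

Quinn

Quinn: 9×4 + 7×1 + 10×5 + 7×4 + 6×5 + 7×4 + 9×2 = 197
Hiro: 9×5 + 7×5 + 10×2 + 7×3 + 6×2 + 7×1 + 9×4 = 176
Carla: 9×1 + 7×3 + 10×4 + 7×2 + 6×3 + 7×3 + 9×1 = 132
Liam: 9×3 + 7×4 + 10×3 + 7×5 + 6×4 + 7×2 + 9×3 = 185
Yara: 9×2 + 7×2 + 10×1 + 7×1 + 6×1 + 7×5 + 9×5 = 135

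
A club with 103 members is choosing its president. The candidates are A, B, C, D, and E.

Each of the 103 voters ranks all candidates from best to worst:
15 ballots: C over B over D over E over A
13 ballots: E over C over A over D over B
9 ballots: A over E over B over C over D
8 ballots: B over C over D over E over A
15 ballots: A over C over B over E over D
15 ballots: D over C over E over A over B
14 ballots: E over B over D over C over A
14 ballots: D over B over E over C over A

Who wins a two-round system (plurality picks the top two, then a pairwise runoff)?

Round 1 first-place votes: A 24, B 8, C 15, D 29, E 27. D and E advance.
Runoff: D is ranked above E on 52 ballots, E above D on 51.

D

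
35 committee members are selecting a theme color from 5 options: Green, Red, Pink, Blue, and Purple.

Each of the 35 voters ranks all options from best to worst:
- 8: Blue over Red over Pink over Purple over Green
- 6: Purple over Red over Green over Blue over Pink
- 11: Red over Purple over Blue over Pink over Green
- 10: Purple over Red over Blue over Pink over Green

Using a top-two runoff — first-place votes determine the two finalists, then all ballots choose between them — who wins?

Red

Round 1 first-place votes: Green 0, Red 11, Pink 0, Blue 8, Purple 16. Purple and Red advance.
Runoff: Purple is ranked above Red on 16 ballots, Red above Purple on 19.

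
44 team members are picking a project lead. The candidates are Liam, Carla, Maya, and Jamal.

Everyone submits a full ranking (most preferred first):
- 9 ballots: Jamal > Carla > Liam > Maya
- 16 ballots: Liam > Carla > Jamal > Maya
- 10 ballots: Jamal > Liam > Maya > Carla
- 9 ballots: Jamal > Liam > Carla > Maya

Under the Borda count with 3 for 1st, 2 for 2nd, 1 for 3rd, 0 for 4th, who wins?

Liam: 9×1 + 16×3 + 10×2 + 9×2 = 95
Carla: 9×2 + 16×2 + 10×0 + 9×1 = 59
Maya: 9×0 + 16×0 + 10×1 + 9×0 = 10
Jamal: 9×3 + 16×1 + 10×3 + 9×3 = 100

Jamal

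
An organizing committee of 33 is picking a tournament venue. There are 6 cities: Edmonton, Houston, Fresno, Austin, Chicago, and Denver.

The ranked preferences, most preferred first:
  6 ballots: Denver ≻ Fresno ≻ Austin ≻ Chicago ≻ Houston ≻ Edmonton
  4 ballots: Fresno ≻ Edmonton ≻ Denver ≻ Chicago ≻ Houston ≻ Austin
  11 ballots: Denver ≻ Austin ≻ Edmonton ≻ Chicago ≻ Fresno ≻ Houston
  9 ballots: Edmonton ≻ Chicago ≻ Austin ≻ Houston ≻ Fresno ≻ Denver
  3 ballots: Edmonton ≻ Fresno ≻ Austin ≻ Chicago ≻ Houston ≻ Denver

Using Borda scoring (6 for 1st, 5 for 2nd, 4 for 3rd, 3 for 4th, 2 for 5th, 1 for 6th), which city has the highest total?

Edmonton

Edmonton: 6×1 + 4×5 + 11×4 + 9×6 + 3×6 = 142
Houston: 6×2 + 4×2 + 11×1 + 9×3 + 3×2 = 64
Fresno: 6×5 + 4×6 + 11×2 + 9×2 + 3×5 = 109
Austin: 6×4 + 4×1 + 11×5 + 9×4 + 3×4 = 131
Chicago: 6×3 + 4×3 + 11×3 + 9×5 + 3×3 = 117
Denver: 6×6 + 4×4 + 11×6 + 9×1 + 3×1 = 130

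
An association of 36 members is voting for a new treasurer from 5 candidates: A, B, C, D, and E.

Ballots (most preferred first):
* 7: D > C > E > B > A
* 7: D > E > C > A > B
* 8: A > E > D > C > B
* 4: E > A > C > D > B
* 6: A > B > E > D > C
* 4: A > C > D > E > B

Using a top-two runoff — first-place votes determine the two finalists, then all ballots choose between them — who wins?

A

Round 1 first-place votes: A 18, B 0, C 0, D 14, E 4. A and D advance.
Runoff: A is ranked above D on 22 ballots, D above A on 14.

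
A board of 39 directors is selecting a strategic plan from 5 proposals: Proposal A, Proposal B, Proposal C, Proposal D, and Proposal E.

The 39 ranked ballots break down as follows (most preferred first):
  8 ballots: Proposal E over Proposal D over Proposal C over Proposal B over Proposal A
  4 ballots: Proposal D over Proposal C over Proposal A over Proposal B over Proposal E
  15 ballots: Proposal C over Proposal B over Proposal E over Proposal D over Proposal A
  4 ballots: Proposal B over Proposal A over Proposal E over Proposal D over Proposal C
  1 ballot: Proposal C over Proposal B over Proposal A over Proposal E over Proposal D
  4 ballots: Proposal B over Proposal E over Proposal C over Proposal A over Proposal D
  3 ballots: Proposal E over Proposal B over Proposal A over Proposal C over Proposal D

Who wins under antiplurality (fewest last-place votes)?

Proposal B

Last-place votes: Proposal A 23, Proposal B 0, Proposal C 4, Proposal D 8, Proposal E 4.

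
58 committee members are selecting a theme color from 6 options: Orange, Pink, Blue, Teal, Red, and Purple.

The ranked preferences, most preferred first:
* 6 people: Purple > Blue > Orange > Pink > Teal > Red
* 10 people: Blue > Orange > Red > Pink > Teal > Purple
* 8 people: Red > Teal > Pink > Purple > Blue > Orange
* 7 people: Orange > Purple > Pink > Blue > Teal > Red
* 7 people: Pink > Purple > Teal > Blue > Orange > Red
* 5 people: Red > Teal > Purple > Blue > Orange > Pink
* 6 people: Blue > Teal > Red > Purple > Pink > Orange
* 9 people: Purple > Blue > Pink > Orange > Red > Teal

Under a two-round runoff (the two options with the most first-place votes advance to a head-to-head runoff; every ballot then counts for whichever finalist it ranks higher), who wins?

Purple

Round 1 first-place votes: Orange 7, Pink 7, Blue 16, Teal 0, Red 13, Purple 15. Blue and Purple advance.
Runoff: Blue is ranked above Purple on 16 ballots, Purple above Blue on 42.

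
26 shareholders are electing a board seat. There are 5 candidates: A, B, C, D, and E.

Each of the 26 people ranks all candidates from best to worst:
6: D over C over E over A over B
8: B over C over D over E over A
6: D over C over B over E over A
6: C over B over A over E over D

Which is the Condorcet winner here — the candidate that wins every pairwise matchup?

C vs A: 26–0
C vs B: 18–8
C vs D: 14–12
C vs E: 26–0
C beats every other candidate.

C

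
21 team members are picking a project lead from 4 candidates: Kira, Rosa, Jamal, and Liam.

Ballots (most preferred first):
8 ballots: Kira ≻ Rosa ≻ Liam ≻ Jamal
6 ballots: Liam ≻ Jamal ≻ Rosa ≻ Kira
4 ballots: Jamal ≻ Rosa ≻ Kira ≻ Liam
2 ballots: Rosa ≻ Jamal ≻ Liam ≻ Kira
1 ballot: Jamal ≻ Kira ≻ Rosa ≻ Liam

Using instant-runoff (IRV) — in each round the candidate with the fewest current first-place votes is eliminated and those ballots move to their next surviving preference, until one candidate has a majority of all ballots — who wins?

Round 1: Kira 8, Rosa 2, Jamal 5, Liam 6. Rosa eliminated.
Round 2: Kira 8, Jamal 7, Liam 6. Liam eliminated.
Round 3: Kira 8, Jamal 13. Jamal has a majority (≥11).

Jamal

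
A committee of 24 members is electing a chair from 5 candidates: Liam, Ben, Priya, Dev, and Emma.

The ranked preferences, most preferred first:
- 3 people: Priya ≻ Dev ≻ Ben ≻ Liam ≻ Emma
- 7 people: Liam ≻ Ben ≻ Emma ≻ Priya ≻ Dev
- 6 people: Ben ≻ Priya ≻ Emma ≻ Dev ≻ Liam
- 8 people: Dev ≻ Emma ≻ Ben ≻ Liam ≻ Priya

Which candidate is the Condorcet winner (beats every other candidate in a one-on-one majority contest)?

Ben vs Liam: 17–7
Ben vs Priya: 21–3
Ben vs Dev: 13–11
Ben vs Emma: 16–8
Ben beats every other candidate.

Ben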